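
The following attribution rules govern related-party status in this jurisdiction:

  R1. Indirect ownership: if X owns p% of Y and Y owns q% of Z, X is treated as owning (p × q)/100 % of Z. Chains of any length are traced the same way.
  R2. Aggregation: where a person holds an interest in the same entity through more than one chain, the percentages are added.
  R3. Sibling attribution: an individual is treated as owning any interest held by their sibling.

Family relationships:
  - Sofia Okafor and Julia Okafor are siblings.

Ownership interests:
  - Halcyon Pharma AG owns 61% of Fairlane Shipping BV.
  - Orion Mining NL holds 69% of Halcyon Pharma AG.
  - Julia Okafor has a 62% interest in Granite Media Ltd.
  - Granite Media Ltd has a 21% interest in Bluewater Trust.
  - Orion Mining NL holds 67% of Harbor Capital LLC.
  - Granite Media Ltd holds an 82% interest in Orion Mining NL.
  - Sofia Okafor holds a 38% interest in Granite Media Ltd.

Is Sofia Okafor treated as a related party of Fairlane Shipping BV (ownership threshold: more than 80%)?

By sibling attribution (R3), Sofia Okafor is treated as also owning Julia Okafor's interest in Granite Media Ltd, giving 38% + 62% = 100%.
Chain via Granite Media Ltd → Orion Mining NL → Halcyon Pharma AG (R1): 100% × 82% × 69% × 61% = 34.5138% of Fairlane Shipping BV.
34.5138% does not exceed the 80% threshold, so Sofia is not a related party to Fairlane Shipping BV.

No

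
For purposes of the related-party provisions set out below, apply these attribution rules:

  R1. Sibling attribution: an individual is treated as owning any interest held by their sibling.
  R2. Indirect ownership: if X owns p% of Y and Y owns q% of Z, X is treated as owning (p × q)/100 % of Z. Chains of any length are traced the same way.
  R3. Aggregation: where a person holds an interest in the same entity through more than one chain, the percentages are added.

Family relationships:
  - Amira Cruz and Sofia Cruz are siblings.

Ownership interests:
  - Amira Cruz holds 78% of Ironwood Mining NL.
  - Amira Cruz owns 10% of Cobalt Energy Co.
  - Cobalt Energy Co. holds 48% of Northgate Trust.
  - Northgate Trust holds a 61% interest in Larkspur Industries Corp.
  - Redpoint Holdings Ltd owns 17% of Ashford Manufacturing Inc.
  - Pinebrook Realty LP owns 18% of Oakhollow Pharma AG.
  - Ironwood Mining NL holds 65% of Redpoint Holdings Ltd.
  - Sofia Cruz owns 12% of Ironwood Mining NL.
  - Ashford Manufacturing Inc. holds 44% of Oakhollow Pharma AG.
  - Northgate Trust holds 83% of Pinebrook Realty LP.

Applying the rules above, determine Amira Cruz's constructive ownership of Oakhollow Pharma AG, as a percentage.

By sibling attribution (R1), Amira Cruz is treated as also owning Sofia Cruz's interest in Ironwood Mining NL, giving 78% + 12% = 90%.
Chain via Ironwood Mining NL → Redpoint Holdings Ltd → Ashford Manufacturing Inc. (R2): 90% × 65% × 17% × 44% = 4.3758% of Oakhollow Pharma AG.
Chain via Cobalt Energy Co. → Northgate Trust → Pinebrook Realty LP (R2): 10% × 48% × 83% × 18% = 0.71712% of Oakhollow Pharma AG.
Aggregating (R3): 4.3758% + 0.71712% = 5.09292%.

5.09292%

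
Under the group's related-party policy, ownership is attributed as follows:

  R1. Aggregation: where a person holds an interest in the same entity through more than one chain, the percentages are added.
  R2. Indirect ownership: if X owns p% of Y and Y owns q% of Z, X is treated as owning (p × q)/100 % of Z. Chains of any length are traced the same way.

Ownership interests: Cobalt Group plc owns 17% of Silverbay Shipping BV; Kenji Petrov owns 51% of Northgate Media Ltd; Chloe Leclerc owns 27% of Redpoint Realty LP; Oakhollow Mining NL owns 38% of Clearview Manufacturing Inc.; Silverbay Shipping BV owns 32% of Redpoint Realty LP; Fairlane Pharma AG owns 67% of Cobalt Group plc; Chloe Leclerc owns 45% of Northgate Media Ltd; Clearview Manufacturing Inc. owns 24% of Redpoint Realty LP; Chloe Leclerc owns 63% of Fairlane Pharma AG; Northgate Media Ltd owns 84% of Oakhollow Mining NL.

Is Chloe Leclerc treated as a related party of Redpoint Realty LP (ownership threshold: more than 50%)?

No

Chain via Fairlane Pharma AG → Cobalt Group plc → Silverbay Shipping BV (R2): 63% × 67% × 17% × 32% = 2.296224% of Redpoint Realty LP.
Chain via Northgate Media Ltd → Oakhollow Mining NL → Clearview Manufacturing Inc. (R2): 45% × 84% × 38% × 24% = 3.44736% of Redpoint Realty LP.
Direct interest in Redpoint Realty LP: 27%.
Aggregating (R1): 2.296224% + 3.44736% + 27% = 32.743584%.
32.743584% does not exceed the 50% threshold, so Chloe is not a related party to Redpoint Realty LP.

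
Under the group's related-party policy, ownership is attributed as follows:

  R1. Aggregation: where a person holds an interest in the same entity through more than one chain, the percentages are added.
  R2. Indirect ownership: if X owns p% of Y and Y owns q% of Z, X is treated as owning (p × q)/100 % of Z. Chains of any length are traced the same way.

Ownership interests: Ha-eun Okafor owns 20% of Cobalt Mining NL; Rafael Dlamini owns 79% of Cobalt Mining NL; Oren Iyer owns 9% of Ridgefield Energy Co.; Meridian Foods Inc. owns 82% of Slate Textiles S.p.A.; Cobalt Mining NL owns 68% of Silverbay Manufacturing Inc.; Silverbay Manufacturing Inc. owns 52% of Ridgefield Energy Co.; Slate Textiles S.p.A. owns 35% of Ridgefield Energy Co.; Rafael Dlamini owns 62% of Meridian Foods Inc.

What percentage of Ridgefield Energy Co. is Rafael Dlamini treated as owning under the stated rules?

Chain via Cobalt Mining NL → Silverbay Manufacturing Inc. (R2): 79% × 68% × 52% = 27.9344% of Ridgefield Energy Co.
Chain via Meridian Foods Inc. → Slate Textiles S.p.A. (R2): 62% × 82% × 35% = 17.794% of Ridgefield Energy Co.
Aggregating (R1): 27.9344% + 17.794% = 45.7284%.

45.7284%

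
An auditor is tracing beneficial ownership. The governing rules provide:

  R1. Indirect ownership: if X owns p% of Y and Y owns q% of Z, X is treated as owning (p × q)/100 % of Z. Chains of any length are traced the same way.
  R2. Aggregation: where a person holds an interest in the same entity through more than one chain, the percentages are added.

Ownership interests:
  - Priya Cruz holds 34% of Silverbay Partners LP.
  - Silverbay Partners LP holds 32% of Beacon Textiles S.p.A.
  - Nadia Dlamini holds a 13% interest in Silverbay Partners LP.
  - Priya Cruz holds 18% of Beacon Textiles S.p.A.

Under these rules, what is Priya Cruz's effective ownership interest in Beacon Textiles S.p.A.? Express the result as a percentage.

28.88%

Chain via Silverbay Partners LP (R1): 34% × 32% = 10.88% of Beacon Textiles S.p.A.
Direct interest in Beacon Textiles S.p.A: 18%.
Aggregating (R2): 10.88% + 18% = 28.88%.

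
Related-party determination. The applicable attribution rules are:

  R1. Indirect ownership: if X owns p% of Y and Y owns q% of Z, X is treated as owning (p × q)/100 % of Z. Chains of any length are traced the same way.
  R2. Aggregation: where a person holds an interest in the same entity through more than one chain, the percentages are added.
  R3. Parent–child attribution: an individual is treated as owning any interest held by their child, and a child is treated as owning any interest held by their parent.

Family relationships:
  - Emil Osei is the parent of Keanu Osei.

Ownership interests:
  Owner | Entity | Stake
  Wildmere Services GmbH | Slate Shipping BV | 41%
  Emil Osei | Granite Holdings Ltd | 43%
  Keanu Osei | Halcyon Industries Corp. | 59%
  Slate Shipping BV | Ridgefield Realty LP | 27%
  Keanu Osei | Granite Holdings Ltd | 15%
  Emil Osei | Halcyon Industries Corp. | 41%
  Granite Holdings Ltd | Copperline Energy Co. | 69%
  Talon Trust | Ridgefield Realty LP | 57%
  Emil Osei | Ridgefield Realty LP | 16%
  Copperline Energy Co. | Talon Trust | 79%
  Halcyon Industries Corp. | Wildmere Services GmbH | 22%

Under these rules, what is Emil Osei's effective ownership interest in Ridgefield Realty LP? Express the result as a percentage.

By parent–child attribution (R3), Emil Osei is treated as also owning Keanu Osei's interest in Halcyon Industries Corp, giving 41% + 59% = 100%.
By parent–child attribution (R3), Emil Osei is treated as also owning Keanu Osei's interest in Granite Holdings Ltd, giving 43% + 15% = 58%.
Chain via Halcyon Industries Corp. → Wildmere Services GmbH → Slate Shipping BV (R1): 100% × 22% × 41% × 27% = 2.4354% of Ridgefield Realty LP.
Chain via Granite Holdings Ltd → Copperline Energy Co. → Talon Trust (R1): 58% × 69% × 79% × 57% = 18.021006% of Ridgefield Realty LP.
Direct interest in Ridgefield Realty LP: 16%.
Aggregating (R2): 2.4354% + 18.021006% + 16% = 36.456406%.

36.456406%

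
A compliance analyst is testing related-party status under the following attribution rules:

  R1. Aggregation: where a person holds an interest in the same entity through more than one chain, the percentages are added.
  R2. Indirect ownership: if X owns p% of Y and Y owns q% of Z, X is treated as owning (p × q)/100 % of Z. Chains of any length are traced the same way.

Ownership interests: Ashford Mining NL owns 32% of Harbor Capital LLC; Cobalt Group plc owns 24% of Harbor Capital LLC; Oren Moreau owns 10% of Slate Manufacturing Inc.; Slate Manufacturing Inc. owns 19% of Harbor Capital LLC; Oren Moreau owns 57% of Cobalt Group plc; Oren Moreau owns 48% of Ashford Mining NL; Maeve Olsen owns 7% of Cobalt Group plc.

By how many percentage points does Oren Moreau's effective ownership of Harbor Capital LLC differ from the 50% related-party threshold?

Chain via Slate Manufacturing Inc. (R2): 10% × 19% = 1.9% of Harbor Capital LLC.
Chain via Ashford Mining NL (R2): 48% × 32% = 15.36% of Harbor Capital LLC.
Chain via Cobalt Group plc (R2): 57% × 24% = 13.68% of Harbor Capital LLC.
Aggregating (R1): 1.9% + 15.36% + 13.68% = 30.94%.
30.94% falls short of the 50% threshold by 19.06 percentage points.

19.06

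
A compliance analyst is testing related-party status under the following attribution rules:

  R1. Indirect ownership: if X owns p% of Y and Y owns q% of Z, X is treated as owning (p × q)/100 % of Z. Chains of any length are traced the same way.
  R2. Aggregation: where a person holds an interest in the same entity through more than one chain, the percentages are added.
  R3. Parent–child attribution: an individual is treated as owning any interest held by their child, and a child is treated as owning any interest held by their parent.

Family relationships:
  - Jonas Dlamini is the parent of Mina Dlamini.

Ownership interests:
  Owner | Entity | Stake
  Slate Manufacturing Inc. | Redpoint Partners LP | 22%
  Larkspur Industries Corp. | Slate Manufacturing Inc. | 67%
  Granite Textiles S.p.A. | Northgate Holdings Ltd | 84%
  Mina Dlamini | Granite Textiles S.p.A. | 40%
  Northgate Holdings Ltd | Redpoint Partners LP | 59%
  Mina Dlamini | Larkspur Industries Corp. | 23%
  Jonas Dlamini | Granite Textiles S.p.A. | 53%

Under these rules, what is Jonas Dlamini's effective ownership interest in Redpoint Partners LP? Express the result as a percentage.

49.481%

By parent–child attribution (R3), Jonas Dlamini is treated as also owning Mina Dlamini's interest in Granite Textiles S.p.A, giving 53% + 40% = 93%.
By parent–child attribution (R3), Jonas Dlamini is treated as owning Mina Dlamini's 23% interest in Larkspur Industries Corp.
Chain via Granite Textiles S.p.A. → Northgate Holdings Ltd (R1): 93% × 84% × 59% = 46.0908% of Redpoint Partners LP.
Chain via Larkspur Industries Corp. → Slate Manufacturing Inc. (R1): 23% × 67% × 22% = 3.3902% of Redpoint Partners LP.
Aggregating (R2): 46.0908% + 3.3902% = 49.481%.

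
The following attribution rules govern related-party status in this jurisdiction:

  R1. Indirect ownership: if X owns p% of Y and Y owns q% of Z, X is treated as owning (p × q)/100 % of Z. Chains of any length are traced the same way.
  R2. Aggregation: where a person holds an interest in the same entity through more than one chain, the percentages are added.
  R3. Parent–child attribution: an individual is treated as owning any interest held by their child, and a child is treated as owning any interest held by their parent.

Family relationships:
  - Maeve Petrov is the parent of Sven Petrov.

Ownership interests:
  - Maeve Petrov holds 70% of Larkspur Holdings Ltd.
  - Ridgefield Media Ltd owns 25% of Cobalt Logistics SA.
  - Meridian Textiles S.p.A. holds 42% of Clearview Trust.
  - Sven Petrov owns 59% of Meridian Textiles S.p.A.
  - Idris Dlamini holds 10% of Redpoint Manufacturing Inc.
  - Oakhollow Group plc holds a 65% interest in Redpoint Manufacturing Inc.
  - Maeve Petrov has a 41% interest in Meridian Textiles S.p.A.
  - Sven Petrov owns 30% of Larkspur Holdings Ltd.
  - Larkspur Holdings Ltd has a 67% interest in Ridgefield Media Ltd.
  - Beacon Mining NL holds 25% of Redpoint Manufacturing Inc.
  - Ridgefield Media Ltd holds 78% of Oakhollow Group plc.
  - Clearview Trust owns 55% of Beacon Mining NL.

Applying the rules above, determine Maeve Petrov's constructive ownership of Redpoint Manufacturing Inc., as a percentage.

39.744%

By parent–child attribution (R3), Maeve Petrov is treated as also owning Sven Petrov's interest in Meridian Textiles S.p.A, giving 41% + 59% = 100%.
By parent–child attribution (R3), Maeve Petrov is treated as also owning Sven Petrov's interest in Larkspur Holdings Ltd, giving 70% + 30% = 100%.
Chain via Meridian Textiles S.p.A. → Clearview Trust → Beacon Mining NL (R1): 100% × 42% × 55% × 25% = 5.775% of Redpoint Manufacturing Inc.
Chain via Larkspur Holdings Ltd → Ridgefield Media Ltd → Oakhollow Group plc (R1): 100% × 67% × 78% × 65% = 33.969% of Redpoint Manufacturing Inc.
Aggregating (R2): 5.775% + 33.969% = 39.744%.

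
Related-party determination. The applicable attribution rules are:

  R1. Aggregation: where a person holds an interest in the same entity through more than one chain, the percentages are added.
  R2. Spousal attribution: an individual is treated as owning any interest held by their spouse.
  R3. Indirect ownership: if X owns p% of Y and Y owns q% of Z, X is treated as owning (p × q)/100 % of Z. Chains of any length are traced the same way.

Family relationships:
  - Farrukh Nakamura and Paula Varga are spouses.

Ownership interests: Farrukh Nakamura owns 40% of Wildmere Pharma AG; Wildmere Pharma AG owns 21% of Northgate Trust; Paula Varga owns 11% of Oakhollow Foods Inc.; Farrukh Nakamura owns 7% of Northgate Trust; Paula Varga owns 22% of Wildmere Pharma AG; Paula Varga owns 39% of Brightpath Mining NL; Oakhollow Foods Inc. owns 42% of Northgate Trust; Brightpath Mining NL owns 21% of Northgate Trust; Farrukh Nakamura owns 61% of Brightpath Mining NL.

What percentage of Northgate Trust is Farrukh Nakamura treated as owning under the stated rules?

45.64%

By spousal attribution (R2), Farrukh Nakamura is treated as also owning Paula Varga's interest in Brightpath Mining NL, giving 61% + 39% = 100%.
By spousal attribution (R2), Farrukh Nakamura is treated as also owning Paula Varga's interest in Wildmere Pharma AG, giving 40% + 22% = 62%.
By spousal attribution (R2), Farrukh Nakamura is treated as owning Paula Varga's 11% interest in Oakhollow Foods Inc.
Chain via Brightpath Mining NL (R3): 100% × 21% = 21% of Northgate Trust.
Chain via Wildmere Pharma AG (R3): 62% × 21% = 13.02% of Northgate Trust.
Direct interest in Northgate Trust: 7%.
Chain via Oakhollow Foods Inc. (R3): 11% × 42% = 4.62% of Northgate Trust.
Aggregating (R1): 21% + 13.02% + 7% + 4.62% = 45.64%.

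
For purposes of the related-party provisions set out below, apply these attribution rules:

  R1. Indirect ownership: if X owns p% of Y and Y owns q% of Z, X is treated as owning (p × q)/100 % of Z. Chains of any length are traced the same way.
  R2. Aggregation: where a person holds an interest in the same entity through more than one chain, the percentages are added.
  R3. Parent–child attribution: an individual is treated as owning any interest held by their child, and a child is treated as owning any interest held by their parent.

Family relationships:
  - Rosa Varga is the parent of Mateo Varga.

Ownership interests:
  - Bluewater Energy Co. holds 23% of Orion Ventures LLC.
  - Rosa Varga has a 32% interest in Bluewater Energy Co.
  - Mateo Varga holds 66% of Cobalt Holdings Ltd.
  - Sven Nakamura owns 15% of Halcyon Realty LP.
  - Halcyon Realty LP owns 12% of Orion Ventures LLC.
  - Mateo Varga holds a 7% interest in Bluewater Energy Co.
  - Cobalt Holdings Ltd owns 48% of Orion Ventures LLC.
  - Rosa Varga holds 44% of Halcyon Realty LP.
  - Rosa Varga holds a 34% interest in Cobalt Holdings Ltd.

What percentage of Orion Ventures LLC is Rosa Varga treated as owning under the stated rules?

62.25%

By parent–child attribution (R3), Rosa Varga is treated as also owning Mateo Varga's interest in Bluewater Energy Co, giving 32% + 7% = 39%.
By parent–child attribution (R3), Rosa Varga is treated as also owning Mateo Varga's interest in Cobalt Holdings Ltd, giving 34% + 66% = 100%.
Chain via Bluewater Energy Co. (R1): 39% × 23% = 8.97% of Orion Ventures LLC.
Chain via Halcyon Realty LP (R1): 44% × 12% = 5.28% of Orion Ventures LLC.
Chain via Cobalt Holdings Ltd (R1): 100% × 48% = 48% of Orion Ventures LLC.
Aggregating (R2): 8.97% + 5.28% + 48% = 62.25%.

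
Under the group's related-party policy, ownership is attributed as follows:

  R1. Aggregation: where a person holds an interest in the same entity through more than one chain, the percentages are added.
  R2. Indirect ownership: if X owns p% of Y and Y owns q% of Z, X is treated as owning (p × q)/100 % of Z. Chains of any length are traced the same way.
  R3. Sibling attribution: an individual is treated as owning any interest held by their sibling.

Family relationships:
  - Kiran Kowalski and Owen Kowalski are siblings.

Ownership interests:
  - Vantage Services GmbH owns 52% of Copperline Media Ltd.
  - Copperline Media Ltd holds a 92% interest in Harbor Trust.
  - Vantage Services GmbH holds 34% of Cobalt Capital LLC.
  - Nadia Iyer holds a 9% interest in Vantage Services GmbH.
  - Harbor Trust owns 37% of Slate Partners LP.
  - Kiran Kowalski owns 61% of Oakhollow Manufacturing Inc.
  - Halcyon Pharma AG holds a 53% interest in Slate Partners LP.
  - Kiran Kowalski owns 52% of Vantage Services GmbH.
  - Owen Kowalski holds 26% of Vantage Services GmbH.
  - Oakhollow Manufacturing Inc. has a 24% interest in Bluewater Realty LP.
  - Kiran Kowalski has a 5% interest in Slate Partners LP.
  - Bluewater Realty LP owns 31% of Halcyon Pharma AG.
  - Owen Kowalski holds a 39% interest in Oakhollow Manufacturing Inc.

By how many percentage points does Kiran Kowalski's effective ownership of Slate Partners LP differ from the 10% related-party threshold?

By sibling attribution (R3), Kiran Kowalski is treated as also owning Owen Kowalski's interest in Vantage Services GmbH, giving 52% + 26% = 78%.
By sibling attribution (R3), Kiran Kowalski is treated as also owning Owen Kowalski's interest in Oakhollow Manufacturing Inc, giving 61% + 39% = 100%.
Chain via Vantage Services GmbH → Copperline Media Ltd → Harbor Trust (R2): 78% × 52% × 92% × 37% = 13.806624% of Slate Partners LP.
Chain via Oakhollow Manufacturing Inc. → Bluewater Realty LP → Halcyon Pharma AG (R2): 100% × 24% × 31% × 53% = 3.9432% of Slate Partners LP.
Direct interest in Slate Partners LP: 5%.
Aggregating (R1): 13.806624% + 3.9432% + 5% = 22.749824%.
22.749824% exceeds the 10% threshold by 12.749824 percentage points.

12.749824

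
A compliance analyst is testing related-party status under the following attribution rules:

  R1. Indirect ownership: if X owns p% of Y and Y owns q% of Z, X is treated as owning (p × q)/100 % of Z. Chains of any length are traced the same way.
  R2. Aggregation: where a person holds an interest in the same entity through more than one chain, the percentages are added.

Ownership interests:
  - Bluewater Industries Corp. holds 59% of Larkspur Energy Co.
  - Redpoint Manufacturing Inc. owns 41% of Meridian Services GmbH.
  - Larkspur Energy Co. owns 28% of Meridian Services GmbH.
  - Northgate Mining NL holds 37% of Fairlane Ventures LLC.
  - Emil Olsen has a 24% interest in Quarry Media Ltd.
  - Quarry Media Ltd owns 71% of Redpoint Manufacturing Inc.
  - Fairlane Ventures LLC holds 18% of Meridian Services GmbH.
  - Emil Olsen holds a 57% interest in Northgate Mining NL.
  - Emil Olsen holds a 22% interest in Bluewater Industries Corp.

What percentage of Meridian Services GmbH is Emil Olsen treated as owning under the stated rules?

14.417%

Chain via Quarry Media Ltd → Redpoint Manufacturing Inc. (R1): 24% × 71% × 41% = 6.9864% of Meridian Services GmbH.
Chain via Northgate Mining NL → Fairlane Ventures LLC (R1): 57% × 37% × 18% = 3.7962% of Meridian Services GmbH.
Chain via Bluewater Industries Corp. → Larkspur Energy Co. (R1): 22% × 59% × 28% = 3.6344% of Meridian Services GmbH.
Aggregating (R2): 6.9864% + 3.7962% + 3.6344% = 14.417%.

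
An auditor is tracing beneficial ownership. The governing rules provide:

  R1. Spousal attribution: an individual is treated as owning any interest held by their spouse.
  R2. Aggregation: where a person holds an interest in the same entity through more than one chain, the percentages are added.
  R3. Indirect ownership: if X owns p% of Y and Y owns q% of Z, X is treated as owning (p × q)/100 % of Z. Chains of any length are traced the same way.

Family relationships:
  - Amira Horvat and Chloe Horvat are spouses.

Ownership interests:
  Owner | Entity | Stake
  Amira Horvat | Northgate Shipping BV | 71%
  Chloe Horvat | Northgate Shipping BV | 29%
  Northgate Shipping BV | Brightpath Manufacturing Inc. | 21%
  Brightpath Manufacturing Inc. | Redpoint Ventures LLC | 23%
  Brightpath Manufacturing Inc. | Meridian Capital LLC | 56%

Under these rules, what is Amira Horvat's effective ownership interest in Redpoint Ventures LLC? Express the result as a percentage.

4.83%

By spousal attribution (R1), Amira Horvat is treated as also owning Chloe Horvat's interest in Northgate Shipping BV, giving 71% + 29% = 100%.
Chain via Northgate Shipping BV → Brightpath Manufacturing Inc. (R3): 100% × 21% × 23% = 4.83% of Redpoint Ventures LLC.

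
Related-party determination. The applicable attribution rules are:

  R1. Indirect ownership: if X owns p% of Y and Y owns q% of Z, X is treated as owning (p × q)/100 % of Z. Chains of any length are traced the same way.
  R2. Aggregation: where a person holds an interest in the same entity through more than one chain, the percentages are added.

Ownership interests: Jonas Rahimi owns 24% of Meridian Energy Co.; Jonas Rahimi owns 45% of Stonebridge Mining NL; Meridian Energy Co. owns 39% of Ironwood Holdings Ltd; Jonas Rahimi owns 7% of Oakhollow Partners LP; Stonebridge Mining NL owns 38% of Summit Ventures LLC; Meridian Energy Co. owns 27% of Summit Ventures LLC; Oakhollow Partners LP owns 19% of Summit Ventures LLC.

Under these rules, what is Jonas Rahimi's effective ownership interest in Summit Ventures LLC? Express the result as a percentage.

Chain via Stonebridge Mining NL (R1): 45% × 38% = 17.1% of Summit Ventures LLC.
Chain via Meridian Energy Co. (R1): 24% × 27% = 6.48% of Summit Ventures LLC.
Chain via Oakhollow Partners LP (R1): 7% × 19% = 1.33% of Summit Ventures LLC.
Aggregating (R2): 17.1% + 6.48% + 1.33% = 24.91%.

24.91%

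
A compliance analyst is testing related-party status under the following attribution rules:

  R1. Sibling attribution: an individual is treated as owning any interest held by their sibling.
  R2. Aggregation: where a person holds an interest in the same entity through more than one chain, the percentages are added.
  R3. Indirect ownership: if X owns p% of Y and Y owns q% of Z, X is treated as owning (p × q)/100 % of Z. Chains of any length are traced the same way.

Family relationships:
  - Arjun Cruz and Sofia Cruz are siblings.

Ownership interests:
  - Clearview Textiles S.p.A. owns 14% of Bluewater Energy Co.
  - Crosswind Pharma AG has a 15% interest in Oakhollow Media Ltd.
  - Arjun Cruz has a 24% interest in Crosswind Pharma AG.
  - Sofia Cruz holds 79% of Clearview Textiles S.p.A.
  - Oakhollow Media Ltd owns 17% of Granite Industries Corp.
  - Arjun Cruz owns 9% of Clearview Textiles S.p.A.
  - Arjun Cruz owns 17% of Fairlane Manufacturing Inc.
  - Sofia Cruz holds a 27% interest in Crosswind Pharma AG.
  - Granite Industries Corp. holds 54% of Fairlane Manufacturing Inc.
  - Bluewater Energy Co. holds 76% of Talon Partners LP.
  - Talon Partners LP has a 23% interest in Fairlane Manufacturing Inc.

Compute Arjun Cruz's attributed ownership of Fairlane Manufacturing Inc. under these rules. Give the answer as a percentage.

By sibling attribution (R1), Arjun Cruz is treated as also owning Sofia Cruz's interest in Clearview Textiles S.p.A, giving 9% + 79% = 88%.
By sibling attribution (R1), Arjun Cruz is treated as also owning Sofia Cruz's interest in Crosswind Pharma AG, giving 24% + 27% = 51%.
Chain via Clearview Textiles S.p.A. → Bluewater Energy Co. → Talon Partners LP (R3): 88% × 14% × 76% × 23% = 2.153536% of Fairlane Manufacturing Inc.
Chain via Crosswind Pharma AG → Oakhollow Media Ltd → Granite Industries Corp. (R3): 51% × 15% × 17% × 54% = 0.70227% of Fairlane Manufacturing Inc.
Direct interest in Fairlane Manufacturing Inc: 17%.
Aggregating (R2): 2.153536% + 0.70227% + 17% = 19.855806%.

19.855806%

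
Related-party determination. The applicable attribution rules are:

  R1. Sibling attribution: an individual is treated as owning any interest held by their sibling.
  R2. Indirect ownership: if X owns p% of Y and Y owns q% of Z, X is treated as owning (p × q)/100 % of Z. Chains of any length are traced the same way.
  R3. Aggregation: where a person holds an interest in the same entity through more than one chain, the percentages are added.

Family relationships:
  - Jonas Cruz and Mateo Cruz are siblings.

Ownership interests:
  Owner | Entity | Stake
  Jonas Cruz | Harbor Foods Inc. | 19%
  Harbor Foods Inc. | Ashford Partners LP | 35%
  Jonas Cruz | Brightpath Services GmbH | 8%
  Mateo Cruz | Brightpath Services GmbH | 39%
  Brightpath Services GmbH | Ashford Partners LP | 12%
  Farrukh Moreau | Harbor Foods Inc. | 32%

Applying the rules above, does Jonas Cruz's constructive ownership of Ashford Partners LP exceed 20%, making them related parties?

By sibling attribution (R1), Jonas Cruz is treated as also owning Mateo Cruz's interest in Brightpath Services GmbH, giving 8% + 39% = 47%.
Chain via Harbor Foods Inc. (R2): 19% × 35% = 6.65% of Ashford Partners LP.
Chain via Brightpath Services GmbH (R2): 47% × 12% = 5.64% of Ashford Partners LP.
Aggregating (R3): 6.65% + 5.64% = 12.29%.
12.29% does not exceed the 20% threshold, so Jonas is not a related party to Ashford Partners LP.

No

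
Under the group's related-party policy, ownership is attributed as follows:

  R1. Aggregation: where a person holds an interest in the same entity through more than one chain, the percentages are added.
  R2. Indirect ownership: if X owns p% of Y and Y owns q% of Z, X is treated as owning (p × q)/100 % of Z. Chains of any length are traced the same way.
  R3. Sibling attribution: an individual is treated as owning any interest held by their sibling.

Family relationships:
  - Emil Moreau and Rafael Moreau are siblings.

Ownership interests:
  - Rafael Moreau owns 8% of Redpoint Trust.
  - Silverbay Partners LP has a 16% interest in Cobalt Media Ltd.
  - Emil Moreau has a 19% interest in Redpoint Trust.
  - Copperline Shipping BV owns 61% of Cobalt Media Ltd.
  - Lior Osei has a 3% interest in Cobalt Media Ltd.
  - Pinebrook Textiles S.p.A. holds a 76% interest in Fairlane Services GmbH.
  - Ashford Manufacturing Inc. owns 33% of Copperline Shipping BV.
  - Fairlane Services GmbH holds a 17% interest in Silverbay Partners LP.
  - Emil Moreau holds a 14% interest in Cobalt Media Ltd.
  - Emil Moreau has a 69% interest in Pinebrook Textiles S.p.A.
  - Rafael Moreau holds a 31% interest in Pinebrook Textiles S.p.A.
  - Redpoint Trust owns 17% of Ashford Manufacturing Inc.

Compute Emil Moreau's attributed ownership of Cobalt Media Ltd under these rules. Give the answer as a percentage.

16.991167%

By sibling attribution (R3), Emil Moreau is treated as also owning Rafael Moreau's interest in Redpoint Trust, giving 19% + 8% = 27%.
By sibling attribution (R3), Emil Moreau is treated as also owning Rafael Moreau's interest in Pinebrook Textiles S.p.A, giving 69% + 31% = 100%.
Chain via Redpoint Trust → Ashford Manufacturing Inc. → Copperline Shipping BV (R2): 27% × 17% × 33% × 61% = 0.923967% of Cobalt Media Ltd.
Chain via Pinebrook Textiles S.p.A. → Fairlane Services GmbH → Silverbay Partners LP (R2): 100% × 76% × 17% × 16% = 2.0672% of Cobalt Media Ltd.
Direct interest in Cobalt Media Ltd: 14%.
Aggregating (R1): 0.923967% + 2.0672% + 14% = 16.991167%.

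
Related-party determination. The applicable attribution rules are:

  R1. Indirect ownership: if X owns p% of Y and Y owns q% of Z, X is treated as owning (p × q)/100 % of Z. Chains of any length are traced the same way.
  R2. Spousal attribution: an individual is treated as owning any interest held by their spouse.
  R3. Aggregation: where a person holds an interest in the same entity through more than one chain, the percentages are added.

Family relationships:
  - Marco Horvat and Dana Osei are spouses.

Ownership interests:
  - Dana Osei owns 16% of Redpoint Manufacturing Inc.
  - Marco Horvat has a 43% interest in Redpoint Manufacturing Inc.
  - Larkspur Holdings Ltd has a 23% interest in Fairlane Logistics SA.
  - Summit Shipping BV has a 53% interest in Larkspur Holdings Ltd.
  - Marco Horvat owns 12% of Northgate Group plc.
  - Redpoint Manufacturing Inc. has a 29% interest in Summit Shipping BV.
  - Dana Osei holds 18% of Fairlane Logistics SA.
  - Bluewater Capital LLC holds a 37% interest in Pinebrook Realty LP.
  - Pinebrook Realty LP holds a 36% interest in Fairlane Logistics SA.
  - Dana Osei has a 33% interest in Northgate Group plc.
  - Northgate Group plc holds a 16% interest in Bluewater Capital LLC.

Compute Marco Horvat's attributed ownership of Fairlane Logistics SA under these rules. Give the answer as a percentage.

21.044749%

By spousal attribution (R2), Marco Horvat is treated as also owning Dana Osei's interest in Northgate Group plc, giving 12% + 33% = 45%.
By spousal attribution (R2), Marco Horvat is treated as also owning Dana Osei's interest in Redpoint Manufacturing Inc, giving 43% + 16% = 59%.
By spousal attribution (R2), Marco Horvat is treated as owning Dana Osei's 18% interest in Fairlane Logistics SA.
Chain via Northgate Group plc → Bluewater Capital LLC → Pinebrook Realty LP (R1): 45% × 16% × 37% × 36% = 0.95904% of Fairlane Logistics SA.
Chain via Redpoint Manufacturing Inc. → Summit Shipping BV → Larkspur Holdings Ltd (R1): 59% × 29% × 53% × 23% = 2.085709% of Fairlane Logistics SA.
Direct interest in Fairlane Logistics SA: 18%.
Aggregating (R3): 0.95904% + 2.085709% + 18% = 21.044749%.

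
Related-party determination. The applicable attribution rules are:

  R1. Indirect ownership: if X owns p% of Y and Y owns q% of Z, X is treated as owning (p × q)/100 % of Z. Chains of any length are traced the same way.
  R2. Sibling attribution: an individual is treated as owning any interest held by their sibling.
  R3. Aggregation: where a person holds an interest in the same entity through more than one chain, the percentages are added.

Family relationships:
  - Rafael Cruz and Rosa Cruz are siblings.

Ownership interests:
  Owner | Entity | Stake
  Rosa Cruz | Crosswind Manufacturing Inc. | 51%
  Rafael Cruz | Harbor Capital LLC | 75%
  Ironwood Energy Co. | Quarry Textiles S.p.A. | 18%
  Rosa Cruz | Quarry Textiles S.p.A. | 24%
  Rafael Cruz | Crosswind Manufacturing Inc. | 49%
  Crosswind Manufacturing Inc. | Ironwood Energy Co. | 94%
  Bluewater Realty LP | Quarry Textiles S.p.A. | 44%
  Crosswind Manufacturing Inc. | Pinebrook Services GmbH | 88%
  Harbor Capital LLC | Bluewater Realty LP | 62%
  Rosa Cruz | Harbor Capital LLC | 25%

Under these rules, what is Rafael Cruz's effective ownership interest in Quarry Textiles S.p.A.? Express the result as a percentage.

68.2%

By sibling attribution (R2), Rafael Cruz is treated as also owning Rosa Cruz's interest in Harbor Capital LLC, giving 75% + 25% = 100%.
By sibling attribution (R2), Rafael Cruz is treated as also owning Rosa Cruz's interest in Crosswind Manufacturing Inc, giving 49% + 51% = 100%.
By sibling attribution (R2), Rafael Cruz is treated as owning Rosa Cruz's 24% interest in Quarry Textiles S.p.A.
Chain via Harbor Capital LLC → Bluewater Realty LP (R1): 100% × 62% × 44% = 27.28% of Quarry Textiles S.p.A.
Chain via Crosswind Manufacturing Inc. → Ironwood Energy Co. (R1): 100% × 94% × 18% = 16.92% of Quarry Textiles S.p.A.
Direct interest in Quarry Textiles S.p.A: 24%.
Aggregating (R3): 27.28% + 16.92% + 24% = 68.2%.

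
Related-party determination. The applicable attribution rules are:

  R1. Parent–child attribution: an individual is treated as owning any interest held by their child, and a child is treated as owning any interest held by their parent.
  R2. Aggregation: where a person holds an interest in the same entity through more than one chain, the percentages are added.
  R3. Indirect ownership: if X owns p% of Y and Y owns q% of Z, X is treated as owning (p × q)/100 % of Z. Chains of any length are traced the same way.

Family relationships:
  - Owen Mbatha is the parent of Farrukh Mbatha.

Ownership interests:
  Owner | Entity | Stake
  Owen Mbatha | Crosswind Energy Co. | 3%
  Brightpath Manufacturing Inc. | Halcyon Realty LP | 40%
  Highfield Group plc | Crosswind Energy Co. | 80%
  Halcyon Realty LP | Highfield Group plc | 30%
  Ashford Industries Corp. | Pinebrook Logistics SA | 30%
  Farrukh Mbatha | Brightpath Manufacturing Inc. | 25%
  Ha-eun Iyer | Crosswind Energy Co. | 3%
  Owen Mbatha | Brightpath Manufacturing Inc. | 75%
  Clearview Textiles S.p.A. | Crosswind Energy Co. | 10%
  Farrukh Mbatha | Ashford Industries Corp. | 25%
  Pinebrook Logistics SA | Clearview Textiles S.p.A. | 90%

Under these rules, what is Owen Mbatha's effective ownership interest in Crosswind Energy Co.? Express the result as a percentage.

By parent–child attribution (R1), Owen Mbatha is treated as also owning Farrukh Mbatha's interest in Brightpath Manufacturing Inc, giving 75% + 25% = 100%.
By parent–child attribution (R1), Owen Mbatha is treated as owning Farrukh Mbatha's 25% interest in Ashford Industries Corp.
Chain via Brightpath Manufacturing Inc. → Halcyon Realty LP → Highfield Group plc (R3): 100% × 40% × 30% × 80% = 9.6% of Crosswind Energy Co.
Direct interest in Crosswind Energy Co: 3%.
Chain via Ashford Industries Corp. → Pinebrook Logistics SA → Clearview Textiles S.p.A. (R3): 25% × 30% × 90% × 10% = 0.675% of Crosswind Energy Co.
Aggregating (R2): 9.6% + 3% + 0.675% = 13.275%.

13.275%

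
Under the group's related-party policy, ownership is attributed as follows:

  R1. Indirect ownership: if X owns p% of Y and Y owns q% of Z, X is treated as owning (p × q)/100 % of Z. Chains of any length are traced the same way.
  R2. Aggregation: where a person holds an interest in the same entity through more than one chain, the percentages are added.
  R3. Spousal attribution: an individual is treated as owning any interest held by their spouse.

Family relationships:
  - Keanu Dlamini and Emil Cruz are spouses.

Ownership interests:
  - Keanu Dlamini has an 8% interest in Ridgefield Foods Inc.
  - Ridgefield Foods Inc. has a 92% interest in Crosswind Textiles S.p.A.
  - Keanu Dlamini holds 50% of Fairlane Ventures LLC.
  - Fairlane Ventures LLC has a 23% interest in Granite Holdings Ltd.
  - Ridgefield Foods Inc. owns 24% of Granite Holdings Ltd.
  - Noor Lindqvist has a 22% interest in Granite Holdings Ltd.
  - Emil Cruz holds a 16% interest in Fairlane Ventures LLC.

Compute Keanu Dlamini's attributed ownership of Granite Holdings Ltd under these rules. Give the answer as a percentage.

17.1%

By spousal attribution (R3), Keanu Dlamini is treated as also owning Emil Cruz's interest in Fairlane Ventures LLC, giving 50% + 16% = 66%.
Chain via Ridgefield Foods Inc. (R1): 8% × 24% = 1.92% of Granite Holdings Ltd.
Chain via Fairlane Ventures LLC (R1): 66% × 23% = 15.18% of Granite Holdings Ltd.
Aggregating (R2): 1.92% + 15.18% = 17.1%.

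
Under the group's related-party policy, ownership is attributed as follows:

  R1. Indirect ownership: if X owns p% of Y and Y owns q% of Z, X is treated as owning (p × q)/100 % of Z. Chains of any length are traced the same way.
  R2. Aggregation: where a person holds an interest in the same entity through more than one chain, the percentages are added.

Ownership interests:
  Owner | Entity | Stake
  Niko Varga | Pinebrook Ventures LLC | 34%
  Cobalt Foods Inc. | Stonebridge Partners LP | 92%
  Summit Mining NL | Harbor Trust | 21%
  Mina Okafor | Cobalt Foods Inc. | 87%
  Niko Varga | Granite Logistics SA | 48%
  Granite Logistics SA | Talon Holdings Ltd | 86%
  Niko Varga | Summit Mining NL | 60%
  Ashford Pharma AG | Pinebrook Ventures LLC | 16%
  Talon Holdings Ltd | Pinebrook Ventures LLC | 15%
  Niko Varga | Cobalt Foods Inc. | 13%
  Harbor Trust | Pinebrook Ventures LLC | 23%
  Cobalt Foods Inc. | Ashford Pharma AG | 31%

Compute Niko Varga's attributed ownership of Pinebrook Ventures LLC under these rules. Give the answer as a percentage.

Chain via Summit Mining NL → Harbor Trust (R1): 60% × 21% × 23% = 2.898% of Pinebrook Ventures LLC.
Chain via Cobalt Foods Inc. → Ashford Pharma AG (R1): 13% × 31% × 16% = 0.6448% of Pinebrook Ventures LLC.
Chain via Granite Logistics SA → Talon Holdings Ltd (R1): 48% × 86% × 15% = 6.192% of Pinebrook Ventures LLC.
Direct interest in Pinebrook Ventures LLC: 34%.
Aggregating (R2): 2.898% + 0.6448% + 6.192% + 34% = 43.7348%.

43.7348%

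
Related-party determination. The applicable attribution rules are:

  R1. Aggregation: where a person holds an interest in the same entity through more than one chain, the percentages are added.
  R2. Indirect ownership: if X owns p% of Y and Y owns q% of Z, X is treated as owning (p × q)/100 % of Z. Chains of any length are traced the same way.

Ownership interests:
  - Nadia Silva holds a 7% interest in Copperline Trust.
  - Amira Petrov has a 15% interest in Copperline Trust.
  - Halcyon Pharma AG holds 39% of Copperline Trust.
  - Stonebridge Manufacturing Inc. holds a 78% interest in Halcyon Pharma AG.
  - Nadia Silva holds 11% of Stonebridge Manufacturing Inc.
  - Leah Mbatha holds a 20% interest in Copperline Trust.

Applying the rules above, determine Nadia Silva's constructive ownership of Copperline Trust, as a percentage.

Chain via Stonebridge Manufacturing Inc. → Halcyon Pharma AG (R2): 11% × 78% × 39% = 3.3462% of Copperline Trust.
Direct interest in Copperline Trust: 7%.
Aggregating (R1): 3.3462% + 7% = 10.3462%.

10.3462%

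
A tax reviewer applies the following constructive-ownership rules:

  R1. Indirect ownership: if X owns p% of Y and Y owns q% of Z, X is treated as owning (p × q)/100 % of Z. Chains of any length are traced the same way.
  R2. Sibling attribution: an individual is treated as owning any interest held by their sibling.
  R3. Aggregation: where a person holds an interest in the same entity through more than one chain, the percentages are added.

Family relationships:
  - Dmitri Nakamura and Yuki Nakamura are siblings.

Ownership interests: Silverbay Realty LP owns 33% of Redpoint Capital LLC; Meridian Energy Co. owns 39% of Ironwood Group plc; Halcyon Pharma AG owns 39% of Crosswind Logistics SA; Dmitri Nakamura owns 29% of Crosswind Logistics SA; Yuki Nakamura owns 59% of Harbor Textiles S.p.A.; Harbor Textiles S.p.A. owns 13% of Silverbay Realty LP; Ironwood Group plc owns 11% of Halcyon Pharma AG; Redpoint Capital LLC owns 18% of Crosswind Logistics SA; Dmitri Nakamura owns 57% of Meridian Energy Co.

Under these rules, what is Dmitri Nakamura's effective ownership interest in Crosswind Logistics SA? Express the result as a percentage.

By sibling attribution (R2), Dmitri Nakamura is treated as owning Yuki Nakamura's 59% interest in Harbor Textiles S.p.A.
Chain via Meridian Energy Co. → Ironwood Group plc → Halcyon Pharma AG (R1): 57% × 39% × 11% × 39% = 0.953667% of Crosswind Logistics SA.
Direct interest in Crosswind Logistics SA: 29%.
Chain via Harbor Textiles S.p.A. → Silverbay Realty LP → Redpoint Capital LLC (R1): 59% × 13% × 33% × 18% = 0.455598% of Crosswind Logistics SA.
Aggregating (R3): 0.953667% + 29% + 0.455598% = 30.409265%.

30.409265%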